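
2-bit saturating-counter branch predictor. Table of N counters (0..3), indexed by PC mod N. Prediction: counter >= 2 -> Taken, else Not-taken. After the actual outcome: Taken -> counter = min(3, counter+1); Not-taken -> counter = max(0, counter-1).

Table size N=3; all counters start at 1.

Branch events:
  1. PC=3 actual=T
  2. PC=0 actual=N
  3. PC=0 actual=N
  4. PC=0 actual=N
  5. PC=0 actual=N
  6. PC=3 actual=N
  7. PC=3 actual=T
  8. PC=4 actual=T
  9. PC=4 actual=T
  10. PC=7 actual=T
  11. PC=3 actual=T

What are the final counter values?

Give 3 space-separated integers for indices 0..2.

Answer: 2 3 1

Derivation:
Ev 1: PC=3 idx=0 pred=N actual=T -> ctr[0]=2
Ev 2: PC=0 idx=0 pred=T actual=N -> ctr[0]=1
Ev 3: PC=0 idx=0 pred=N actual=N -> ctr[0]=0
Ev 4: PC=0 idx=0 pred=N actual=N -> ctr[0]=0
Ev 5: PC=0 idx=0 pred=N actual=N -> ctr[0]=0
Ev 6: PC=3 idx=0 pred=N actual=N -> ctr[0]=0
Ev 7: PC=3 idx=0 pred=N actual=T -> ctr[0]=1
Ev 8: PC=4 idx=1 pred=N actual=T -> ctr[1]=2
Ev 9: PC=4 idx=1 pred=T actual=T -> ctr[1]=3
Ev 10: PC=7 idx=1 pred=T actual=T -> ctr[1]=3
Ev 11: PC=3 idx=0 pred=N actual=T -> ctr[0]=2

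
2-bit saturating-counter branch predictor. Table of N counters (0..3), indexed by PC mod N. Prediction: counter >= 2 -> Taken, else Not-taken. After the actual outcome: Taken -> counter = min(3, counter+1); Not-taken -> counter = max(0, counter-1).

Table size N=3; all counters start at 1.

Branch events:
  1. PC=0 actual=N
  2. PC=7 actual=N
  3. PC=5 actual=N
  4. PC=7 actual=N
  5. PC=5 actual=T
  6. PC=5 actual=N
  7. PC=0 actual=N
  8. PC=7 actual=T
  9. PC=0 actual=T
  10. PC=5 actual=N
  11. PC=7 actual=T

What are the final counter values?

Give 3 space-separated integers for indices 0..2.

Answer: 1 2 0

Derivation:
Ev 1: PC=0 idx=0 pred=N actual=N -> ctr[0]=0
Ev 2: PC=7 idx=1 pred=N actual=N -> ctr[1]=0
Ev 3: PC=5 idx=2 pred=N actual=N -> ctr[2]=0
Ev 4: PC=7 idx=1 pred=N actual=N -> ctr[1]=0
Ev 5: PC=5 idx=2 pred=N actual=T -> ctr[2]=1
Ev 6: PC=5 idx=2 pred=N actual=N -> ctr[2]=0
Ev 7: PC=0 idx=0 pred=N actual=N -> ctr[0]=0
Ev 8: PC=7 idx=1 pred=N actual=T -> ctr[1]=1
Ev 9: PC=0 idx=0 pred=N actual=T -> ctr[0]=1
Ev 10: PC=5 idx=2 pred=N actual=N -> ctr[2]=0
Ev 11: PC=7 idx=1 pred=N actual=T -> ctr[1]=2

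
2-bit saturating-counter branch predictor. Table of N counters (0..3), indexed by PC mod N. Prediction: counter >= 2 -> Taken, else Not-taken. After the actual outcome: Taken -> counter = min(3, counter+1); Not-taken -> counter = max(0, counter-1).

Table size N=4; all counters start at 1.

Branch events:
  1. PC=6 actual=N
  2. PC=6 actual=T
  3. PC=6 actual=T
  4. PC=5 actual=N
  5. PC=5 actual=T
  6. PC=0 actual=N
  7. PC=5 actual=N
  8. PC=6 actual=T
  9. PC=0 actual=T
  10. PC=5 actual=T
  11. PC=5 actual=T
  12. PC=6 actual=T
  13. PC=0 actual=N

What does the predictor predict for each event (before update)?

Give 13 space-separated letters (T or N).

Answer: N N N N N N N T N N N T N

Derivation:
Ev 1: PC=6 idx=2 pred=N actual=N -> ctr[2]=0
Ev 2: PC=6 idx=2 pred=N actual=T -> ctr[2]=1
Ev 3: PC=6 idx=2 pred=N actual=T -> ctr[2]=2
Ev 4: PC=5 idx=1 pred=N actual=N -> ctr[1]=0
Ev 5: PC=5 idx=1 pred=N actual=T -> ctr[1]=1
Ev 6: PC=0 idx=0 pred=N actual=N -> ctr[0]=0
Ev 7: PC=5 idx=1 pred=N actual=N -> ctr[1]=0
Ev 8: PC=6 idx=2 pred=T actual=T -> ctr[2]=3
Ev 9: PC=0 idx=0 pred=N actual=T -> ctr[0]=1
Ev 10: PC=5 idx=1 pred=N actual=T -> ctr[1]=1
Ev 11: PC=5 idx=1 pred=N actual=T -> ctr[1]=2
Ev 12: PC=6 idx=2 pred=T actual=T -> ctr[2]=3
Ev 13: PC=0 idx=0 pred=N actual=N -> ctr[0]=0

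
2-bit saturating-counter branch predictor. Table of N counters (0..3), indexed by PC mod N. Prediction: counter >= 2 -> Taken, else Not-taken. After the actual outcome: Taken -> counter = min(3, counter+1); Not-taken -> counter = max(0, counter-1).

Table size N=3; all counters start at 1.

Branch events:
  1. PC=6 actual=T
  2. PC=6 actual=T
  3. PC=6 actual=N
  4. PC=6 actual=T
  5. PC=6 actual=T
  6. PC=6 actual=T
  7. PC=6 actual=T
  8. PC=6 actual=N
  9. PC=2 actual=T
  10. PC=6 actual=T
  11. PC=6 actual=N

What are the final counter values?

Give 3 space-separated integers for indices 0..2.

Ev 1: PC=6 idx=0 pred=N actual=T -> ctr[0]=2
Ev 2: PC=6 idx=0 pred=T actual=T -> ctr[0]=3
Ev 3: PC=6 idx=0 pred=T actual=N -> ctr[0]=2
Ev 4: PC=6 idx=0 pred=T actual=T -> ctr[0]=3
Ev 5: PC=6 idx=0 pred=T actual=T -> ctr[0]=3
Ev 6: PC=6 idx=0 pred=T actual=T -> ctr[0]=3
Ev 7: PC=6 idx=0 pred=T actual=T -> ctr[0]=3
Ev 8: PC=6 idx=0 pred=T actual=N -> ctr[0]=2
Ev 9: PC=2 idx=2 pred=N actual=T -> ctr[2]=2
Ev 10: PC=6 idx=0 pred=T actual=T -> ctr[0]=3
Ev 11: PC=6 idx=0 pred=T actual=N -> ctr[0]=2

Answer: 2 1 2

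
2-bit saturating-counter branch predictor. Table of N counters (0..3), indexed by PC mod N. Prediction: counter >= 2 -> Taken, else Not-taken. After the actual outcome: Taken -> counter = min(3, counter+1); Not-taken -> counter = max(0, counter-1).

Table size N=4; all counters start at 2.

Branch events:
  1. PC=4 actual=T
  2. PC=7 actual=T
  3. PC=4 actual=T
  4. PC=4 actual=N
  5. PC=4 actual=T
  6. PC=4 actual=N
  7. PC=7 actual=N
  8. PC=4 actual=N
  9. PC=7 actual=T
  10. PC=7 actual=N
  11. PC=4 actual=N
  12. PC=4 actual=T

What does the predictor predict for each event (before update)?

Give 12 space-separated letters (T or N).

Answer: T T T T T T T T T T N N

Derivation:
Ev 1: PC=4 idx=0 pred=T actual=T -> ctr[0]=3
Ev 2: PC=7 idx=3 pred=T actual=T -> ctr[3]=3
Ev 3: PC=4 idx=0 pred=T actual=T -> ctr[0]=3
Ev 4: PC=4 idx=0 pred=T actual=N -> ctr[0]=2
Ev 5: PC=4 idx=0 pred=T actual=T -> ctr[0]=3
Ev 6: PC=4 idx=0 pred=T actual=N -> ctr[0]=2
Ev 7: PC=7 idx=3 pred=T actual=N -> ctr[3]=2
Ev 8: PC=4 idx=0 pred=T actual=N -> ctr[0]=1
Ev 9: PC=7 idx=3 pred=T actual=T -> ctr[3]=3
Ev 10: PC=7 idx=3 pred=T actual=N -> ctr[3]=2
Ev 11: PC=4 idx=0 pred=N actual=N -> ctr[0]=0
Ev 12: PC=4 idx=0 pred=N actual=T -> ctr[0]=1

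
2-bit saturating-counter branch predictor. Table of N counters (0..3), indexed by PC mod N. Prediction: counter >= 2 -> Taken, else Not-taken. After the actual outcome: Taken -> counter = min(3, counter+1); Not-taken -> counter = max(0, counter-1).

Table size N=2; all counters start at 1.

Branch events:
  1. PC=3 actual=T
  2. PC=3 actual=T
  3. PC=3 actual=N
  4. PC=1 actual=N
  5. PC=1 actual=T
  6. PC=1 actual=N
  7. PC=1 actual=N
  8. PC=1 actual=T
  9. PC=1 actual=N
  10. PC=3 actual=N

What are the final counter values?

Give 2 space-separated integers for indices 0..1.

Answer: 1 0

Derivation:
Ev 1: PC=3 idx=1 pred=N actual=T -> ctr[1]=2
Ev 2: PC=3 idx=1 pred=T actual=T -> ctr[1]=3
Ev 3: PC=3 idx=1 pred=T actual=N -> ctr[1]=2
Ev 4: PC=1 idx=1 pred=T actual=N -> ctr[1]=1
Ev 5: PC=1 idx=1 pred=N actual=T -> ctr[1]=2
Ev 6: PC=1 idx=1 pred=T actual=N -> ctr[1]=1
Ev 7: PC=1 idx=1 pred=N actual=N -> ctr[1]=0
Ev 8: PC=1 idx=1 pred=N actual=T -> ctr[1]=1
Ev 9: PC=1 idx=1 pred=N actual=N -> ctr[1]=0
Ev 10: PC=3 idx=1 pred=N actual=N -> ctr[1]=0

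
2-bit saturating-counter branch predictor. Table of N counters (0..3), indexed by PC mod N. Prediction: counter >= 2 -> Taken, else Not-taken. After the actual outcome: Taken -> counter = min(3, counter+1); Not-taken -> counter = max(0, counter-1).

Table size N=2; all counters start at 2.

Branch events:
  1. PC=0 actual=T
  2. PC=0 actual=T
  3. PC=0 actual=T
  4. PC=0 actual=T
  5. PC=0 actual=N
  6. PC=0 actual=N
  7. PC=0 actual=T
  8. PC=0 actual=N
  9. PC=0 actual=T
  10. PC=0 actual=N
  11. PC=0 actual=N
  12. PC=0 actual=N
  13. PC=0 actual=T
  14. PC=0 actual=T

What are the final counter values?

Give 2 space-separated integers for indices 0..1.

Ev 1: PC=0 idx=0 pred=T actual=T -> ctr[0]=3
Ev 2: PC=0 idx=0 pred=T actual=T -> ctr[0]=3
Ev 3: PC=0 idx=0 pred=T actual=T -> ctr[0]=3
Ev 4: PC=0 idx=0 pred=T actual=T -> ctr[0]=3
Ev 5: PC=0 idx=0 pred=T actual=N -> ctr[0]=2
Ev 6: PC=0 idx=0 pred=T actual=N -> ctr[0]=1
Ev 7: PC=0 idx=0 pred=N actual=T -> ctr[0]=2
Ev 8: PC=0 idx=0 pred=T actual=N -> ctr[0]=1
Ev 9: PC=0 idx=0 pred=N actual=T -> ctr[0]=2
Ev 10: PC=0 idx=0 pred=T actual=N -> ctr[0]=1
Ev 11: PC=0 idx=0 pred=N actual=N -> ctr[0]=0
Ev 12: PC=0 idx=0 pred=N actual=N -> ctr[0]=0
Ev 13: PC=0 idx=0 pred=N actual=T -> ctr[0]=1
Ev 14: PC=0 idx=0 pred=N actual=T -> ctr[0]=2

Answer: 2 2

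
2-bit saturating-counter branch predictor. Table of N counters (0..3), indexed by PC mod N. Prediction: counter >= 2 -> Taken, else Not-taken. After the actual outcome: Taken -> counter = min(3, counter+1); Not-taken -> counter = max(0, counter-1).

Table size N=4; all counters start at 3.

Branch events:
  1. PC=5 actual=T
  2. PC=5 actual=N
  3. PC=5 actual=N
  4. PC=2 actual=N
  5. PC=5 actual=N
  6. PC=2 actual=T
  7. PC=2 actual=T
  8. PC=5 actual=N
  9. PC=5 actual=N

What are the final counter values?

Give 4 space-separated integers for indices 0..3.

Answer: 3 0 3 3

Derivation:
Ev 1: PC=5 idx=1 pred=T actual=T -> ctr[1]=3
Ev 2: PC=5 idx=1 pred=T actual=N -> ctr[1]=2
Ev 3: PC=5 idx=1 pred=T actual=N -> ctr[1]=1
Ev 4: PC=2 idx=2 pred=T actual=N -> ctr[2]=2
Ev 5: PC=5 idx=1 pred=N actual=N -> ctr[1]=0
Ev 6: PC=2 idx=2 pred=T actual=T -> ctr[2]=3
Ev 7: PC=2 idx=2 pred=T actual=T -> ctr[2]=3
Ev 8: PC=5 idx=1 pred=N actual=N -> ctr[1]=0
Ev 9: PC=5 idx=1 pred=N actual=N -> ctr[1]=0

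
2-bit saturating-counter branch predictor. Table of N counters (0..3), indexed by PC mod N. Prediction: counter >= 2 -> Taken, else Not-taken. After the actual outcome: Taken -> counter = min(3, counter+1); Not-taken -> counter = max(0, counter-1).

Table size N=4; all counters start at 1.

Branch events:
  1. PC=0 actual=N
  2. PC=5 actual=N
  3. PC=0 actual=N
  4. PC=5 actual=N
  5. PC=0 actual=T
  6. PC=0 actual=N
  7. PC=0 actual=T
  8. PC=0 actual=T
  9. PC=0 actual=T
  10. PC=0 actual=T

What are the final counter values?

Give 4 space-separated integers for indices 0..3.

Answer: 3 0 1 1

Derivation:
Ev 1: PC=0 idx=0 pred=N actual=N -> ctr[0]=0
Ev 2: PC=5 idx=1 pred=N actual=N -> ctr[1]=0
Ev 3: PC=0 idx=0 pred=N actual=N -> ctr[0]=0
Ev 4: PC=5 idx=1 pred=N actual=N -> ctr[1]=0
Ev 5: PC=0 idx=0 pred=N actual=T -> ctr[0]=1
Ev 6: PC=0 idx=0 pred=N actual=N -> ctr[0]=0
Ev 7: PC=0 idx=0 pred=N actual=T -> ctr[0]=1
Ev 8: PC=0 idx=0 pred=N actual=T -> ctr[0]=2
Ev 9: PC=0 idx=0 pred=T actual=T -> ctr[0]=3
Ev 10: PC=0 idx=0 pred=T actual=T -> ctr[0]=3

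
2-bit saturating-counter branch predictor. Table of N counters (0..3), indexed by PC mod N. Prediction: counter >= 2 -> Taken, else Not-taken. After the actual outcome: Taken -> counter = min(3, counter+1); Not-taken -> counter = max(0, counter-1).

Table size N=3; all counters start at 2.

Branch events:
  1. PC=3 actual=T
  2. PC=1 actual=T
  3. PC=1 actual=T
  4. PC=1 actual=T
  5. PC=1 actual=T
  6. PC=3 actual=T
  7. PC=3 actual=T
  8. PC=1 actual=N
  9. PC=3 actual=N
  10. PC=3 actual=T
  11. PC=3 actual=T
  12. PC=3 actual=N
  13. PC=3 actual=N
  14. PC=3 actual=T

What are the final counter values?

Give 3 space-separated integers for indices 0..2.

Ev 1: PC=3 idx=0 pred=T actual=T -> ctr[0]=3
Ev 2: PC=1 idx=1 pred=T actual=T -> ctr[1]=3
Ev 3: PC=1 idx=1 pred=T actual=T -> ctr[1]=3
Ev 4: PC=1 idx=1 pred=T actual=T -> ctr[1]=3
Ev 5: PC=1 idx=1 pred=T actual=T -> ctr[1]=3
Ev 6: PC=3 idx=0 pred=T actual=T -> ctr[0]=3
Ev 7: PC=3 idx=0 pred=T actual=T -> ctr[0]=3
Ev 8: PC=1 idx=1 pred=T actual=N -> ctr[1]=2
Ev 9: PC=3 idx=0 pred=T actual=N -> ctr[0]=2
Ev 10: PC=3 idx=0 pred=T actual=T -> ctr[0]=3
Ev 11: PC=3 idx=0 pred=T actual=T -> ctr[0]=3
Ev 12: PC=3 idx=0 pred=T actual=N -> ctr[0]=2
Ev 13: PC=3 idx=0 pred=T actual=N -> ctr[0]=1
Ev 14: PC=3 idx=0 pred=N actual=T -> ctr[0]=2

Answer: 2 2 2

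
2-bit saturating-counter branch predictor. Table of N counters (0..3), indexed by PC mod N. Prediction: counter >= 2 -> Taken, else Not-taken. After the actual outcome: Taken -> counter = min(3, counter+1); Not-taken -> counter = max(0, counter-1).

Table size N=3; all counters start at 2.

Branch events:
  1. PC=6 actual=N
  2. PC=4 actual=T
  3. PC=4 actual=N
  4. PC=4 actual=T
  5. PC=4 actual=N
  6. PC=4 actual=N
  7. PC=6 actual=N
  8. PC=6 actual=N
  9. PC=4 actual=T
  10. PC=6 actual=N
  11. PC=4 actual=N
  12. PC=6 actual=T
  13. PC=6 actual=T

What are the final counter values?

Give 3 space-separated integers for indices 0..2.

Ev 1: PC=6 idx=0 pred=T actual=N -> ctr[0]=1
Ev 2: PC=4 idx=1 pred=T actual=T -> ctr[1]=3
Ev 3: PC=4 idx=1 pred=T actual=N -> ctr[1]=2
Ev 4: PC=4 idx=1 pred=T actual=T -> ctr[1]=3
Ev 5: PC=4 idx=1 pred=T actual=N -> ctr[1]=2
Ev 6: PC=4 idx=1 pred=T actual=N -> ctr[1]=1
Ev 7: PC=6 idx=0 pred=N actual=N -> ctr[0]=0
Ev 8: PC=6 idx=0 pred=N actual=N -> ctr[0]=0
Ev 9: PC=4 idx=1 pred=N actual=T -> ctr[1]=2
Ev 10: PC=6 idx=0 pred=N actual=N -> ctr[0]=0
Ev 11: PC=4 idx=1 pred=T actual=N -> ctr[1]=1
Ev 12: PC=6 idx=0 pred=N actual=T -> ctr[0]=1
Ev 13: PC=6 idx=0 pred=N actual=T -> ctr[0]=2

Answer: 2 1 2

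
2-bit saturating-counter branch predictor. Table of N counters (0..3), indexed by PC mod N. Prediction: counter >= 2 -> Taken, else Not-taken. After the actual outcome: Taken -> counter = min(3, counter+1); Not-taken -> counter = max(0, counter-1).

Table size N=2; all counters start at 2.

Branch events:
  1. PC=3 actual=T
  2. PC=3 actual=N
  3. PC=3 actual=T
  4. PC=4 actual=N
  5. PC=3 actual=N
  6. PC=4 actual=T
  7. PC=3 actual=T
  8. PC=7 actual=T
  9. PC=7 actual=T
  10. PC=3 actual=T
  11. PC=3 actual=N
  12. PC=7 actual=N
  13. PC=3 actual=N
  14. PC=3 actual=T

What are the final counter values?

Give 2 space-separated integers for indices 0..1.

Ev 1: PC=3 idx=1 pred=T actual=T -> ctr[1]=3
Ev 2: PC=3 idx=1 pred=T actual=N -> ctr[1]=2
Ev 3: PC=3 idx=1 pred=T actual=T -> ctr[1]=3
Ev 4: PC=4 idx=0 pred=T actual=N -> ctr[0]=1
Ev 5: PC=3 idx=1 pred=T actual=N -> ctr[1]=2
Ev 6: PC=4 idx=0 pred=N actual=T -> ctr[0]=2
Ev 7: PC=3 idx=1 pred=T actual=T -> ctr[1]=3
Ev 8: PC=7 idx=1 pred=T actual=T -> ctr[1]=3
Ev 9: PC=7 idx=1 pred=T actual=T -> ctr[1]=3
Ev 10: PC=3 idx=1 pred=T actual=T -> ctr[1]=3
Ev 11: PC=3 idx=1 pred=T actual=N -> ctr[1]=2
Ev 12: PC=7 idx=1 pred=T actual=N -> ctr[1]=1
Ev 13: PC=3 idx=1 pred=N actual=N -> ctr[1]=0
Ev 14: PC=3 idx=1 pred=N actual=T -> ctr[1]=1

Answer: 2 1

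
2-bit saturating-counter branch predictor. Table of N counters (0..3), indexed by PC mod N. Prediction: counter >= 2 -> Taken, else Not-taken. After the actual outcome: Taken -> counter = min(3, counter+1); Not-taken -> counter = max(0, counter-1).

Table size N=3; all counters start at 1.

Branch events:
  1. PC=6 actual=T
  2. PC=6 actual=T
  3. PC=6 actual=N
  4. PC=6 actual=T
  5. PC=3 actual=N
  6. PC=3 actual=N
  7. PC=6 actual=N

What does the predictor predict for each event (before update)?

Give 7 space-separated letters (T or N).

Ev 1: PC=6 idx=0 pred=N actual=T -> ctr[0]=2
Ev 2: PC=6 idx=0 pred=T actual=T -> ctr[0]=3
Ev 3: PC=6 idx=0 pred=T actual=N -> ctr[0]=2
Ev 4: PC=6 idx=0 pred=T actual=T -> ctr[0]=3
Ev 5: PC=3 idx=0 pred=T actual=N -> ctr[0]=2
Ev 6: PC=3 idx=0 pred=T actual=N -> ctr[0]=1
Ev 7: PC=6 idx=0 pred=N actual=N -> ctr[0]=0

Answer: N T T T T T N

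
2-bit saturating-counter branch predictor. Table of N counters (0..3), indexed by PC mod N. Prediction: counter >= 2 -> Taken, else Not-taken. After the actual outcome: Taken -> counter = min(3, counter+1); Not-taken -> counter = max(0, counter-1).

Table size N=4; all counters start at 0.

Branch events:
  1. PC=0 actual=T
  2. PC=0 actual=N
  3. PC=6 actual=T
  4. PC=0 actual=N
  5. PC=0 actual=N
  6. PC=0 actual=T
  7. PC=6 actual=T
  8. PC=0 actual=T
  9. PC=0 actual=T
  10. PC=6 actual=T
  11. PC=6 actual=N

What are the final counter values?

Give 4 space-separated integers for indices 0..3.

Answer: 3 0 2 0

Derivation:
Ev 1: PC=0 idx=0 pred=N actual=T -> ctr[0]=1
Ev 2: PC=0 idx=0 pred=N actual=N -> ctr[0]=0
Ev 3: PC=6 idx=2 pred=N actual=T -> ctr[2]=1
Ev 4: PC=0 idx=0 pred=N actual=N -> ctr[0]=0
Ev 5: PC=0 idx=0 pred=N actual=N -> ctr[0]=0
Ev 6: PC=0 idx=0 pred=N actual=T -> ctr[0]=1
Ev 7: PC=6 idx=2 pred=N actual=T -> ctr[2]=2
Ev 8: PC=0 idx=0 pred=N actual=T -> ctr[0]=2
Ev 9: PC=0 idx=0 pred=T actual=T -> ctr[0]=3
Ev 10: PC=6 idx=2 pred=T actual=T -> ctr[2]=3
Ev 11: PC=6 idx=2 pred=T actual=N -> ctr[2]=2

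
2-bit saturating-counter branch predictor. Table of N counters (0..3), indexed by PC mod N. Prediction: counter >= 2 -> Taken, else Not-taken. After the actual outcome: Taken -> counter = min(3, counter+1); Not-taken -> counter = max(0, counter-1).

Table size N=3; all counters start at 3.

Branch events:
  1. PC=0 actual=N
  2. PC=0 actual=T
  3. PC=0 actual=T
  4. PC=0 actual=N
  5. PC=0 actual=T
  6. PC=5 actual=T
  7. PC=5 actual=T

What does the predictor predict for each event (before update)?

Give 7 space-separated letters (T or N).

Ev 1: PC=0 idx=0 pred=T actual=N -> ctr[0]=2
Ev 2: PC=0 idx=0 pred=T actual=T -> ctr[0]=3
Ev 3: PC=0 idx=0 pred=T actual=T -> ctr[0]=3
Ev 4: PC=0 idx=0 pred=T actual=N -> ctr[0]=2
Ev 5: PC=0 idx=0 pred=T actual=T -> ctr[0]=3
Ev 6: PC=5 idx=2 pred=T actual=T -> ctr[2]=3
Ev 7: PC=5 idx=2 pred=T actual=T -> ctr[2]=3

Answer: T T T T T T T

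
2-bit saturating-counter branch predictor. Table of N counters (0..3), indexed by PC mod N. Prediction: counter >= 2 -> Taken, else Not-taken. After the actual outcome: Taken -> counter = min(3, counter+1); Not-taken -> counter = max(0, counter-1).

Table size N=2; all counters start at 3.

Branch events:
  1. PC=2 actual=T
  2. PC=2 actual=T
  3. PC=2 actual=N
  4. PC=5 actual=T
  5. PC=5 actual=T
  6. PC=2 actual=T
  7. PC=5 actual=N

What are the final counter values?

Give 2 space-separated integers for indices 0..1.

Ev 1: PC=2 idx=0 pred=T actual=T -> ctr[0]=3
Ev 2: PC=2 idx=0 pred=T actual=T -> ctr[0]=3
Ev 3: PC=2 idx=0 pred=T actual=N -> ctr[0]=2
Ev 4: PC=5 idx=1 pred=T actual=T -> ctr[1]=3
Ev 5: PC=5 idx=1 pred=T actual=T -> ctr[1]=3
Ev 6: PC=2 idx=0 pred=T actual=T -> ctr[0]=3
Ev 7: PC=5 idx=1 pred=T actual=N -> ctr[1]=2

Answer: 3 2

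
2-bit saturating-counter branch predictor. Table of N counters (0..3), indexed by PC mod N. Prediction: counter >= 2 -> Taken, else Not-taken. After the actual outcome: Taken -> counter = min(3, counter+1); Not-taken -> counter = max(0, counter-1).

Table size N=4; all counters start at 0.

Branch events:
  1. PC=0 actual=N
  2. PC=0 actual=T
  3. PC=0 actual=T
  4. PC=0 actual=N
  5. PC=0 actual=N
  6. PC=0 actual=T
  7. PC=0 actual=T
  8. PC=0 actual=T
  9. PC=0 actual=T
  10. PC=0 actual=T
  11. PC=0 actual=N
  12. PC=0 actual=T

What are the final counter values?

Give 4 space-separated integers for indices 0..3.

Answer: 3 0 0 0

Derivation:
Ev 1: PC=0 idx=0 pred=N actual=N -> ctr[0]=0
Ev 2: PC=0 idx=0 pred=N actual=T -> ctr[0]=1
Ev 3: PC=0 idx=0 pred=N actual=T -> ctr[0]=2
Ev 4: PC=0 idx=0 pred=T actual=N -> ctr[0]=1
Ev 5: PC=0 idx=0 pred=N actual=N -> ctr[0]=0
Ev 6: PC=0 idx=0 pred=N actual=T -> ctr[0]=1
Ev 7: PC=0 idx=0 pred=N actual=T -> ctr[0]=2
Ev 8: PC=0 idx=0 pred=T actual=T -> ctr[0]=3
Ev 9: PC=0 idx=0 pred=T actual=T -> ctr[0]=3
Ev 10: PC=0 idx=0 pred=T actual=T -> ctr[0]=3
Ev 11: PC=0 idx=0 pred=T actual=N -> ctr[0]=2
Ev 12: PC=0 idx=0 pred=T actual=T -> ctr[0]=3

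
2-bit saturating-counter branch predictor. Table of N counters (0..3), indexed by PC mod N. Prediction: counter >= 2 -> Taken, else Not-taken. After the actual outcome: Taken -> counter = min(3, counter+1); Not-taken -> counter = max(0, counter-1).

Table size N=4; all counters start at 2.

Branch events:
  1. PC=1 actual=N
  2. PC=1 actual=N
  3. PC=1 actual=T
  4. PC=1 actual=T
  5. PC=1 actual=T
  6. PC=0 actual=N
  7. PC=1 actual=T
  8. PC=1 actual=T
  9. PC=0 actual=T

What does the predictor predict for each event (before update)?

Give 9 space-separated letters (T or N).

Answer: T N N N T T T T N

Derivation:
Ev 1: PC=1 idx=1 pred=T actual=N -> ctr[1]=1
Ev 2: PC=1 idx=1 pred=N actual=N -> ctr[1]=0
Ev 3: PC=1 idx=1 pred=N actual=T -> ctr[1]=1
Ev 4: PC=1 idx=1 pred=N actual=T -> ctr[1]=2
Ev 5: PC=1 idx=1 pred=T actual=T -> ctr[1]=3
Ev 6: PC=0 idx=0 pred=T actual=N -> ctr[0]=1
Ev 7: PC=1 idx=1 pred=T actual=T -> ctr[1]=3
Ev 8: PC=1 idx=1 pred=T actual=T -> ctr[1]=3
Ev 9: PC=0 idx=0 pred=N actual=T -> ctr[0]=2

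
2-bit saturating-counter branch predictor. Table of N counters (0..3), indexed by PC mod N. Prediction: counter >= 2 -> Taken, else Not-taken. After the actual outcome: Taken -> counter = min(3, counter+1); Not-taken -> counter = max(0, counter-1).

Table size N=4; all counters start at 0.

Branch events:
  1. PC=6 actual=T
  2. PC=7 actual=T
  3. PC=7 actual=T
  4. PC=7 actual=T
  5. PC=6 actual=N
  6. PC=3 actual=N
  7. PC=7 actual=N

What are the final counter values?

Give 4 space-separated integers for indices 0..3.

Ev 1: PC=6 idx=2 pred=N actual=T -> ctr[2]=1
Ev 2: PC=7 idx=3 pred=N actual=T -> ctr[3]=1
Ev 3: PC=7 idx=3 pred=N actual=T -> ctr[3]=2
Ev 4: PC=7 idx=3 pred=T actual=T -> ctr[3]=3
Ev 5: PC=6 idx=2 pred=N actual=N -> ctr[2]=0
Ev 6: PC=3 idx=3 pred=T actual=N -> ctr[3]=2
Ev 7: PC=7 idx=3 pred=T actual=N -> ctr[3]=1

Answer: 0 0 0 1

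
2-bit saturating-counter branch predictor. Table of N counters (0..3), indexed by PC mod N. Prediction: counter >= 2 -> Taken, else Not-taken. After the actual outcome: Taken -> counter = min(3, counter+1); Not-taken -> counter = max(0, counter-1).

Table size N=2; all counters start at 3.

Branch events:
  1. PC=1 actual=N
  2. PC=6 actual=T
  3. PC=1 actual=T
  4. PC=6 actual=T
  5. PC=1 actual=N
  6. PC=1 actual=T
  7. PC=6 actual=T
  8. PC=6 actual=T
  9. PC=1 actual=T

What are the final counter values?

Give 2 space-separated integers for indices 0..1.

Ev 1: PC=1 idx=1 pred=T actual=N -> ctr[1]=2
Ev 2: PC=6 idx=0 pred=T actual=T -> ctr[0]=3
Ev 3: PC=1 idx=1 pred=T actual=T -> ctr[1]=3
Ev 4: PC=6 idx=0 pred=T actual=T -> ctr[0]=3
Ev 5: PC=1 idx=1 pred=T actual=N -> ctr[1]=2
Ev 6: PC=1 idx=1 pred=T actual=T -> ctr[1]=3
Ev 7: PC=6 idx=0 pred=T actual=T -> ctr[0]=3
Ev 8: PC=6 idx=0 pred=T actual=T -> ctr[0]=3
Ev 9: PC=1 idx=1 pred=T actual=T -> ctr[1]=3

Answer: 3 3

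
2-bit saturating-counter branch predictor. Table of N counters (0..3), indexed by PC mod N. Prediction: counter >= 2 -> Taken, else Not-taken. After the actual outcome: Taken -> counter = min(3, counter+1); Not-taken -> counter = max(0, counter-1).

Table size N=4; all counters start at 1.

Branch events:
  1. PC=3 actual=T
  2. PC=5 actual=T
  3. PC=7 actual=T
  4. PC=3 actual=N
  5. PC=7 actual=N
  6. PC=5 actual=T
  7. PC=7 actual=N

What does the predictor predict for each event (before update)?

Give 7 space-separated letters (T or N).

Answer: N N T T T T N

Derivation:
Ev 1: PC=3 idx=3 pred=N actual=T -> ctr[3]=2
Ev 2: PC=5 idx=1 pred=N actual=T -> ctr[1]=2
Ev 3: PC=7 idx=3 pred=T actual=T -> ctr[3]=3
Ev 4: PC=3 idx=3 pred=T actual=N -> ctr[3]=2
Ev 5: PC=7 idx=3 pred=T actual=N -> ctr[3]=1
Ev 6: PC=5 idx=1 pred=T actual=T -> ctr[1]=3
Ev 7: PC=7 idx=3 pred=N actual=N -> ctr[3]=0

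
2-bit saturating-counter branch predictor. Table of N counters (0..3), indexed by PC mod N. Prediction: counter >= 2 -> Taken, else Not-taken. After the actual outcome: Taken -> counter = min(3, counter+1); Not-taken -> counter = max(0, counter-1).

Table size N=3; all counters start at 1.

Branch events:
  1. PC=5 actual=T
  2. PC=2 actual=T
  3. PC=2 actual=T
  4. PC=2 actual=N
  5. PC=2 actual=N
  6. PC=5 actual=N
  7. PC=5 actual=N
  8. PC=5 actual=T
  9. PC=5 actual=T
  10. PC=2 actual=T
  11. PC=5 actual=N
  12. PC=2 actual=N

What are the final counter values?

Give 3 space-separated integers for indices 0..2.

Answer: 1 1 1

Derivation:
Ev 1: PC=5 idx=2 pred=N actual=T -> ctr[2]=2
Ev 2: PC=2 idx=2 pred=T actual=T -> ctr[2]=3
Ev 3: PC=2 idx=2 pred=T actual=T -> ctr[2]=3
Ev 4: PC=2 idx=2 pred=T actual=N -> ctr[2]=2
Ev 5: PC=2 idx=2 pred=T actual=N -> ctr[2]=1
Ev 6: PC=5 idx=2 pred=N actual=N -> ctr[2]=0
Ev 7: PC=5 idx=2 pred=N actual=N -> ctr[2]=0
Ev 8: PC=5 idx=2 pred=N actual=T -> ctr[2]=1
Ev 9: PC=5 idx=2 pred=N actual=T -> ctr[2]=2
Ev 10: PC=2 idx=2 pred=T actual=T -> ctr[2]=3
Ev 11: PC=5 idx=2 pred=T actual=N -> ctr[2]=2
Ev 12: PC=2 idx=2 pred=T actual=N -> ctr[2]=1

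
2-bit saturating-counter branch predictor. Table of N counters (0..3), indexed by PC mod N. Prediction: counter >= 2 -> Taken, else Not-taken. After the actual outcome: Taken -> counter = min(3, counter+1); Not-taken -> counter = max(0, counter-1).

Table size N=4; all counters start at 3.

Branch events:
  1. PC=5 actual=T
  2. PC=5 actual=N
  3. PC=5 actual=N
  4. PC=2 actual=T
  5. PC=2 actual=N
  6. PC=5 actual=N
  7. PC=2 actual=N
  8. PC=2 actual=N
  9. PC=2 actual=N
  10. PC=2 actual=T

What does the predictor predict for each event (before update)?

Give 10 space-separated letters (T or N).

Answer: T T T T T N T N N N

Derivation:
Ev 1: PC=5 idx=1 pred=T actual=T -> ctr[1]=3
Ev 2: PC=5 idx=1 pred=T actual=N -> ctr[1]=2
Ev 3: PC=5 idx=1 pred=T actual=N -> ctr[1]=1
Ev 4: PC=2 idx=2 pred=T actual=T -> ctr[2]=3
Ev 5: PC=2 idx=2 pred=T actual=N -> ctr[2]=2
Ev 6: PC=5 idx=1 pred=N actual=N -> ctr[1]=0
Ev 7: PC=2 idx=2 pred=T actual=N -> ctr[2]=1
Ev 8: PC=2 idx=2 pred=N actual=N -> ctr[2]=0
Ev 9: PC=2 idx=2 pred=N actual=N -> ctr[2]=0
Ev 10: PC=2 idx=2 pred=N actual=T -> ctr[2]=1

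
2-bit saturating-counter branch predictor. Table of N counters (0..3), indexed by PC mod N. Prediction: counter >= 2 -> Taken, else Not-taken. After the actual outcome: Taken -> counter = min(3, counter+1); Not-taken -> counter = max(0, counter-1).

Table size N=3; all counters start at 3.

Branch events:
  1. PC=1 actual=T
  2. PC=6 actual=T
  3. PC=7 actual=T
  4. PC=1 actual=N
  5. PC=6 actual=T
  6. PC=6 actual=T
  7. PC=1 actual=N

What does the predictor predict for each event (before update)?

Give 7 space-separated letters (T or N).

Answer: T T T T T T T

Derivation:
Ev 1: PC=1 idx=1 pred=T actual=T -> ctr[1]=3
Ev 2: PC=6 idx=0 pred=T actual=T -> ctr[0]=3
Ev 3: PC=7 idx=1 pred=T actual=T -> ctr[1]=3
Ev 4: PC=1 idx=1 pred=T actual=N -> ctr[1]=2
Ev 5: PC=6 idx=0 pred=T actual=T -> ctr[0]=3
Ev 6: PC=6 idx=0 pred=T actual=T -> ctr[0]=3
Ev 7: PC=1 idx=1 pred=T actual=N -> ctr[1]=1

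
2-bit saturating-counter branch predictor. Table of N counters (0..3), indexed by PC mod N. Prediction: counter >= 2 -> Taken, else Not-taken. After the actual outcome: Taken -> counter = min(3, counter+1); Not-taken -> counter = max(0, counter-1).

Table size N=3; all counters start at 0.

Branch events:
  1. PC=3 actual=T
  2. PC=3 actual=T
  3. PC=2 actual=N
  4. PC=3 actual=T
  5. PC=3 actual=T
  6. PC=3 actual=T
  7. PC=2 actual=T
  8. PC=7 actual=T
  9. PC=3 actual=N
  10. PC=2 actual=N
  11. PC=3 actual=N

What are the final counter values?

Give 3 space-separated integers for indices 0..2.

Answer: 1 1 0

Derivation:
Ev 1: PC=3 idx=0 pred=N actual=T -> ctr[0]=1
Ev 2: PC=3 idx=0 pred=N actual=T -> ctr[0]=2
Ev 3: PC=2 idx=2 pred=N actual=N -> ctr[2]=0
Ev 4: PC=3 idx=0 pred=T actual=T -> ctr[0]=3
Ev 5: PC=3 idx=0 pred=T actual=T -> ctr[0]=3
Ev 6: PC=3 idx=0 pred=T actual=T -> ctr[0]=3
Ev 7: PC=2 idx=2 pred=N actual=T -> ctr[2]=1
Ev 8: PC=7 idx=1 pred=N actual=T -> ctr[1]=1
Ev 9: PC=3 idx=0 pred=T actual=N -> ctr[0]=2
Ev 10: PC=2 idx=2 pred=N actual=N -> ctr[2]=0
Ev 11: PC=3 idx=0 pred=T actual=N -> ctr[0]=1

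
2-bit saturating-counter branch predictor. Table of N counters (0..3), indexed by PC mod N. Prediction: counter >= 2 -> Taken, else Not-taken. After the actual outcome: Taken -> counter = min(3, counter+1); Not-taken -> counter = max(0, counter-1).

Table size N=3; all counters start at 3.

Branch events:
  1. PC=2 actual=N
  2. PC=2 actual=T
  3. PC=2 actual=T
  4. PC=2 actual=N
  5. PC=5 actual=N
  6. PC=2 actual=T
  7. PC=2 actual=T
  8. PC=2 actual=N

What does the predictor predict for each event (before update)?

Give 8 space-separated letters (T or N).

Answer: T T T T T N T T

Derivation:
Ev 1: PC=2 idx=2 pred=T actual=N -> ctr[2]=2
Ev 2: PC=2 idx=2 pred=T actual=T -> ctr[2]=3
Ev 3: PC=2 idx=2 pred=T actual=T -> ctr[2]=3
Ev 4: PC=2 idx=2 pred=T actual=N -> ctr[2]=2
Ev 5: PC=5 idx=2 pred=T actual=N -> ctr[2]=1
Ev 6: PC=2 idx=2 pred=N actual=T -> ctr[2]=2
Ev 7: PC=2 idx=2 pred=T actual=T -> ctr[2]=3
Ev 8: PC=2 idx=2 pred=T actual=N -> ctr[2]=2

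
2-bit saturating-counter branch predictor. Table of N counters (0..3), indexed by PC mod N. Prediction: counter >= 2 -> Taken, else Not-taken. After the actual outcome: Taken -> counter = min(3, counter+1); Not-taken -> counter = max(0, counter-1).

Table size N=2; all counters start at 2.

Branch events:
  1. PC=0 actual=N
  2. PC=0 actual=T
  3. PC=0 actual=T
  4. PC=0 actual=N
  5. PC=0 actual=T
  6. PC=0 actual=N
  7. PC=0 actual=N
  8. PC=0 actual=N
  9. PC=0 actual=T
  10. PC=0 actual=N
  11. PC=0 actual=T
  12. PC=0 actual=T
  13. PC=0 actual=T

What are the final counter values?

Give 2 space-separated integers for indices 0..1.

Ev 1: PC=0 idx=0 pred=T actual=N -> ctr[0]=1
Ev 2: PC=0 idx=0 pred=N actual=T -> ctr[0]=2
Ev 3: PC=0 idx=0 pred=T actual=T -> ctr[0]=3
Ev 4: PC=0 idx=0 pred=T actual=N -> ctr[0]=2
Ev 5: PC=0 idx=0 pred=T actual=T -> ctr[0]=3
Ev 6: PC=0 idx=0 pred=T actual=N -> ctr[0]=2
Ev 7: PC=0 idx=0 pred=T actual=N -> ctr[0]=1
Ev 8: PC=0 idx=0 pred=N actual=N -> ctr[0]=0
Ev 9: PC=0 idx=0 pred=N actual=T -> ctr[0]=1
Ev 10: PC=0 idx=0 pred=N actual=N -> ctr[0]=0
Ev 11: PC=0 idx=0 pred=N actual=T -> ctr[0]=1
Ev 12: PC=0 idx=0 pred=N actual=T -> ctr[0]=2
Ev 13: PC=0 idx=0 pred=T actual=T -> ctr[0]=3

Answer: 3 2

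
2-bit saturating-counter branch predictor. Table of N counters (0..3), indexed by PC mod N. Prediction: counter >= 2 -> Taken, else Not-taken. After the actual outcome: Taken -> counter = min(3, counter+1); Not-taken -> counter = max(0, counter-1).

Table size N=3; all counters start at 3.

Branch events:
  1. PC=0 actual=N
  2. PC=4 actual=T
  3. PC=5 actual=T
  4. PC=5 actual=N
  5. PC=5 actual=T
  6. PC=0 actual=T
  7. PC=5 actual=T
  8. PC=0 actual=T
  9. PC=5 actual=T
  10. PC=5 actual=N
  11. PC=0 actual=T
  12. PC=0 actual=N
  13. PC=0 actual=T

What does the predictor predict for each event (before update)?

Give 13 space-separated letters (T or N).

Ev 1: PC=0 idx=0 pred=T actual=N -> ctr[0]=2
Ev 2: PC=4 idx=1 pred=T actual=T -> ctr[1]=3
Ev 3: PC=5 idx=2 pred=T actual=T -> ctr[2]=3
Ev 4: PC=5 idx=2 pred=T actual=N -> ctr[2]=2
Ev 5: PC=5 idx=2 pred=T actual=T -> ctr[2]=3
Ev 6: PC=0 idx=0 pred=T actual=T -> ctr[0]=3
Ev 7: PC=5 idx=2 pred=T actual=T -> ctr[2]=3
Ev 8: PC=0 idx=0 pred=T actual=T -> ctr[0]=3
Ev 9: PC=5 idx=2 pred=T actual=T -> ctr[2]=3
Ev 10: PC=5 idx=2 pred=T actual=N -> ctr[2]=2
Ev 11: PC=0 idx=0 pred=T actual=T -> ctr[0]=3
Ev 12: PC=0 idx=0 pred=T actual=N -> ctr[0]=2
Ev 13: PC=0 idx=0 pred=T actual=T -> ctr[0]=3

Answer: T T T T T T T T T T T T T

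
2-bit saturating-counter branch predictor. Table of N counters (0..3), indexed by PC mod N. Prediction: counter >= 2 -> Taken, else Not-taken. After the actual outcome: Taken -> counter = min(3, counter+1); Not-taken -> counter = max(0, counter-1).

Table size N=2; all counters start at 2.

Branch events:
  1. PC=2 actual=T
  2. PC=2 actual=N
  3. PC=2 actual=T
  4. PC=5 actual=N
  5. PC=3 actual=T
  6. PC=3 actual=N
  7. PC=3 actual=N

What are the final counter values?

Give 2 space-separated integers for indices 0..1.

Answer: 3 0

Derivation:
Ev 1: PC=2 idx=0 pred=T actual=T -> ctr[0]=3
Ev 2: PC=2 idx=0 pred=T actual=N -> ctr[0]=2
Ev 3: PC=2 idx=0 pred=T actual=T -> ctr[0]=3
Ev 4: PC=5 idx=1 pred=T actual=N -> ctr[1]=1
Ev 5: PC=3 idx=1 pred=N actual=T -> ctr[1]=2
Ev 6: PC=3 idx=1 pred=T actual=N -> ctr[1]=1
Ev 7: PC=3 idx=1 pred=N actual=N -> ctr[1]=0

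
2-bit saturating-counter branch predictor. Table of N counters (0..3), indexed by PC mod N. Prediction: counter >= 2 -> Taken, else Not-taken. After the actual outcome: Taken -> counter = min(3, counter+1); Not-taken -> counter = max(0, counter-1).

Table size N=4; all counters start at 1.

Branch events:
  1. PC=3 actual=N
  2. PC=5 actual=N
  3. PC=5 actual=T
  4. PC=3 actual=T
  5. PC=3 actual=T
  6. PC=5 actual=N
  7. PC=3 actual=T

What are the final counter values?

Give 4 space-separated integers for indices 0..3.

Answer: 1 0 1 3

Derivation:
Ev 1: PC=3 idx=3 pred=N actual=N -> ctr[3]=0
Ev 2: PC=5 idx=1 pred=N actual=N -> ctr[1]=0
Ev 3: PC=5 idx=1 pred=N actual=T -> ctr[1]=1
Ev 4: PC=3 idx=3 pred=N actual=T -> ctr[3]=1
Ev 5: PC=3 idx=3 pred=N actual=T -> ctr[3]=2
Ev 6: PC=5 idx=1 pred=N actual=N -> ctr[1]=0
Ev 7: PC=3 idx=3 pred=T actual=T -> ctr[3]=3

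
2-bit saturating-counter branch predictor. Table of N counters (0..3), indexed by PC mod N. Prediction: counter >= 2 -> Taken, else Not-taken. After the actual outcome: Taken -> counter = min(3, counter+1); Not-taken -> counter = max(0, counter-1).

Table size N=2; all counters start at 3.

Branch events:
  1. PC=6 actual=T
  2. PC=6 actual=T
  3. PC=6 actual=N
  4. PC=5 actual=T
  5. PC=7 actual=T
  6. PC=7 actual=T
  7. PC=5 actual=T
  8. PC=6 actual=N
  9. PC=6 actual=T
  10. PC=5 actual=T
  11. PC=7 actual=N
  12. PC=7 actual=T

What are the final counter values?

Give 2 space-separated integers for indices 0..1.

Answer: 2 3

Derivation:
Ev 1: PC=6 idx=0 pred=T actual=T -> ctr[0]=3
Ev 2: PC=6 idx=0 pred=T actual=T -> ctr[0]=3
Ev 3: PC=6 idx=0 pred=T actual=N -> ctr[0]=2
Ev 4: PC=5 idx=1 pred=T actual=T -> ctr[1]=3
Ev 5: PC=7 idx=1 pred=T actual=T -> ctr[1]=3
Ev 6: PC=7 idx=1 pred=T actual=T -> ctr[1]=3
Ev 7: PC=5 idx=1 pred=T actual=T -> ctr[1]=3
Ev 8: PC=6 idx=0 pred=T actual=N -> ctr[0]=1
Ev 9: PC=6 idx=0 pred=N actual=T -> ctr[0]=2
Ev 10: PC=5 idx=1 pred=T actual=T -> ctr[1]=3
Ev 11: PC=7 idx=1 pred=T actual=N -> ctr[1]=2
Ev 12: PC=7 idx=1 pred=T actual=T -> ctr[1]=3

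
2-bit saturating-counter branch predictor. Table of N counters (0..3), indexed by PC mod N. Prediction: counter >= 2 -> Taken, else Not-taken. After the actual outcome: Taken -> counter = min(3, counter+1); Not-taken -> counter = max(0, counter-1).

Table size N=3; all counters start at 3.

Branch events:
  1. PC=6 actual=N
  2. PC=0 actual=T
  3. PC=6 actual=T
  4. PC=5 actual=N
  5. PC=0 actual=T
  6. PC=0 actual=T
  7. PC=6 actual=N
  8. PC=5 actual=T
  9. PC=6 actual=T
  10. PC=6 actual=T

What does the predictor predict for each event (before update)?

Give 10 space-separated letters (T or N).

Answer: T T T T T T T T T T

Derivation:
Ev 1: PC=6 idx=0 pred=T actual=N -> ctr[0]=2
Ev 2: PC=0 idx=0 pred=T actual=T -> ctr[0]=3
Ev 3: PC=6 idx=0 pred=T actual=T -> ctr[0]=3
Ev 4: PC=5 idx=2 pred=T actual=N -> ctr[2]=2
Ev 5: PC=0 idx=0 pred=T actual=T -> ctr[0]=3
Ev 6: PC=0 idx=0 pred=T actual=T -> ctr[0]=3
Ev 7: PC=6 idx=0 pred=T actual=N -> ctr[0]=2
Ev 8: PC=5 idx=2 pred=T actual=T -> ctr[2]=3
Ev 9: PC=6 idx=0 pred=T actual=T -> ctr[0]=3
Ev 10: PC=6 idx=0 pred=T actual=T -> ctr[0]=3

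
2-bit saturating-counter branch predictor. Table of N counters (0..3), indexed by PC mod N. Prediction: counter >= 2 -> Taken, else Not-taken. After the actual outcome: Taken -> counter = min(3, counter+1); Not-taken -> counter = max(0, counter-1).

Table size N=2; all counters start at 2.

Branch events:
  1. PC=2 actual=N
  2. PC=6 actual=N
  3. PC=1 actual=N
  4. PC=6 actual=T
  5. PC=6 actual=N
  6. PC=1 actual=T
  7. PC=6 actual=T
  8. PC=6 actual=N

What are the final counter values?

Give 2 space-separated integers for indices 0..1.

Ev 1: PC=2 idx=0 pred=T actual=N -> ctr[0]=1
Ev 2: PC=6 idx=0 pred=N actual=N -> ctr[0]=0
Ev 3: PC=1 idx=1 pred=T actual=N -> ctr[1]=1
Ev 4: PC=6 idx=0 pred=N actual=T -> ctr[0]=1
Ev 5: PC=6 idx=0 pred=N actual=N -> ctr[0]=0
Ev 6: PC=1 idx=1 pred=N actual=T -> ctr[1]=2
Ev 7: PC=6 idx=0 pred=N actual=T -> ctr[0]=1
Ev 8: PC=6 idx=0 pred=N actual=N -> ctr[0]=0

Answer: 0 2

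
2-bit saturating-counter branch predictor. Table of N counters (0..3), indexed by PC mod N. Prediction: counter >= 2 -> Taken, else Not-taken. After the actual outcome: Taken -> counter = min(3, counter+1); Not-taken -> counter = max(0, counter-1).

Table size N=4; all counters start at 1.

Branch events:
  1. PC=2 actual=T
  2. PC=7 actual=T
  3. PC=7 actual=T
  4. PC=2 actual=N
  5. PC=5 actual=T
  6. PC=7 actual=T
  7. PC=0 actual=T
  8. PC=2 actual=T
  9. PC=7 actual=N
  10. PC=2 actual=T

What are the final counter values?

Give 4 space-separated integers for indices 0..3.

Answer: 2 2 3 2

Derivation:
Ev 1: PC=2 idx=2 pred=N actual=T -> ctr[2]=2
Ev 2: PC=7 idx=3 pred=N actual=T -> ctr[3]=2
Ev 3: PC=7 idx=3 pred=T actual=T -> ctr[3]=3
Ev 4: PC=2 idx=2 pred=T actual=N -> ctr[2]=1
Ev 5: PC=5 idx=1 pred=N actual=T -> ctr[1]=2
Ev 6: PC=7 idx=3 pred=T actual=T -> ctr[3]=3
Ev 7: PC=0 idx=0 pred=N actual=T -> ctr[0]=2
Ev 8: PC=2 idx=2 pred=N actual=T -> ctr[2]=2
Ev 9: PC=7 idx=3 pred=T actual=N -> ctr[3]=2
Ev 10: PC=2 idx=2 pred=T actual=T -> ctr[2]=3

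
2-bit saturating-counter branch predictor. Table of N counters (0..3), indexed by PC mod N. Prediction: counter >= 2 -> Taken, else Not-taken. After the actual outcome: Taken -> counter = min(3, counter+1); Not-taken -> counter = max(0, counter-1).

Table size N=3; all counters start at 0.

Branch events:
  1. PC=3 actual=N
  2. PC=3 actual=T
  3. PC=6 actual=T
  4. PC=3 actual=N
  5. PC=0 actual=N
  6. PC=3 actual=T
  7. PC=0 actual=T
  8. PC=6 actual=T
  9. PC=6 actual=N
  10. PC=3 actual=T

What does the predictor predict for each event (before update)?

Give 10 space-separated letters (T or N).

Answer: N N N T N N N T T T

Derivation:
Ev 1: PC=3 idx=0 pred=N actual=N -> ctr[0]=0
Ev 2: PC=3 idx=0 pred=N actual=T -> ctr[0]=1
Ev 3: PC=6 idx=0 pred=N actual=T -> ctr[0]=2
Ev 4: PC=3 idx=0 pred=T actual=N -> ctr[0]=1
Ev 5: PC=0 idx=0 pred=N actual=N -> ctr[0]=0
Ev 6: PC=3 idx=0 pred=N actual=T -> ctr[0]=1
Ev 7: PC=0 idx=0 pred=N actual=T -> ctr[0]=2
Ev 8: PC=6 idx=0 pred=T actual=T -> ctr[0]=3
Ev 9: PC=6 idx=0 pred=T actual=N -> ctr[0]=2
Ev 10: PC=3 idx=0 pred=T actual=T -> ctr[0]=3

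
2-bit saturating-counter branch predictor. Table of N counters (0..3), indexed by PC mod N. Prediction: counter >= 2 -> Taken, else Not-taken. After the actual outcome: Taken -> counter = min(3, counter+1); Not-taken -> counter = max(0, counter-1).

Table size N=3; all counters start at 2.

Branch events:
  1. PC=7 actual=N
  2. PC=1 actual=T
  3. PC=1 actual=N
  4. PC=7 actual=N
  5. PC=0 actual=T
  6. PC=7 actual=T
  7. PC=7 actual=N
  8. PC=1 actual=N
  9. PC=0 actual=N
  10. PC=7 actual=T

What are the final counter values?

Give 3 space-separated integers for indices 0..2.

Answer: 2 1 2

Derivation:
Ev 1: PC=7 idx=1 pred=T actual=N -> ctr[1]=1
Ev 2: PC=1 idx=1 pred=N actual=T -> ctr[1]=2
Ev 3: PC=1 idx=1 pred=T actual=N -> ctr[1]=1
Ev 4: PC=7 idx=1 pred=N actual=N -> ctr[1]=0
Ev 5: PC=0 idx=0 pred=T actual=T -> ctr[0]=3
Ev 6: PC=7 idx=1 pred=N actual=T -> ctr[1]=1
Ev 7: PC=7 idx=1 pred=N actual=N -> ctr[1]=0
Ev 8: PC=1 idx=1 pred=N actual=N -> ctr[1]=0
Ev 9: PC=0 idx=0 pred=T actual=N -> ctr[0]=2
Ev 10: PC=7 idx=1 pred=N actual=T -> ctr[1]=1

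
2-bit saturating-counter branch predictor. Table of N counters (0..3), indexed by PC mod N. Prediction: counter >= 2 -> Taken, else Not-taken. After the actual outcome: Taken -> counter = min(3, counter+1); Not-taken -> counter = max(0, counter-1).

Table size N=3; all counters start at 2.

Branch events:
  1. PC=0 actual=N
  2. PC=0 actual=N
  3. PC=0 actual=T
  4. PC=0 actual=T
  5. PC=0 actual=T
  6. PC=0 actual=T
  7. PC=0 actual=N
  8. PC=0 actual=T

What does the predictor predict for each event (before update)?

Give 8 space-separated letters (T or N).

Answer: T N N N T T T T

Derivation:
Ev 1: PC=0 idx=0 pred=T actual=N -> ctr[0]=1
Ev 2: PC=0 idx=0 pred=N actual=N -> ctr[0]=0
Ev 3: PC=0 idx=0 pred=N actual=T -> ctr[0]=1
Ev 4: PC=0 idx=0 pred=N actual=T -> ctr[0]=2
Ev 5: PC=0 idx=0 pred=T actual=T -> ctr[0]=3
Ev 6: PC=0 idx=0 pred=T actual=T -> ctr[0]=3
Ev 7: PC=0 idx=0 pred=T actual=N -> ctr[0]=2
Ev 8: PC=0 idx=0 pred=T actual=T -> ctr[0]=3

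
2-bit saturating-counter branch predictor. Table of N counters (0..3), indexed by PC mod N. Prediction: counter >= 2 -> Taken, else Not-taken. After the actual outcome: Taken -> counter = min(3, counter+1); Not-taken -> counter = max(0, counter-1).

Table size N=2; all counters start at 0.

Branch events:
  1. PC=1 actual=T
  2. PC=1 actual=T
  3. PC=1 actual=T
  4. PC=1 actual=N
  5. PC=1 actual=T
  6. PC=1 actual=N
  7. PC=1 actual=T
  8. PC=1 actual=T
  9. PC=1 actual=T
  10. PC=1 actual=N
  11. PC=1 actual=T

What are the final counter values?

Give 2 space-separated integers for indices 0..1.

Ev 1: PC=1 idx=1 pred=N actual=T -> ctr[1]=1
Ev 2: PC=1 idx=1 pred=N actual=T -> ctr[1]=2
Ev 3: PC=1 idx=1 pred=T actual=T -> ctr[1]=3
Ev 4: PC=1 idx=1 pred=T actual=N -> ctr[1]=2
Ev 5: PC=1 idx=1 pred=T actual=T -> ctr[1]=3
Ev 6: PC=1 idx=1 pred=T actual=N -> ctr[1]=2
Ev 7: PC=1 idx=1 pred=T actual=T -> ctr[1]=3
Ev 8: PC=1 idx=1 pred=T actual=T -> ctr[1]=3
Ev 9: PC=1 idx=1 pred=T actual=T -> ctr[1]=3
Ev 10: PC=1 idx=1 pred=T actual=N -> ctr[1]=2
Ev 11: PC=1 idx=1 pred=T actual=T -> ctr[1]=3

Answer: 0 3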